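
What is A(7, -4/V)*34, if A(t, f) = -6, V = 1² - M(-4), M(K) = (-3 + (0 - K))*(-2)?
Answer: -204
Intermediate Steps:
M(K) = 6 + 2*K (M(K) = (-3 - K)*(-2) = 6 + 2*K)
V = 3 (V = 1² - (6 + 2*(-4)) = 1 - (6 - 8) = 1 - 1*(-2) = 1 + 2 = 3)
A(7, -4/V)*34 = -6*34 = -204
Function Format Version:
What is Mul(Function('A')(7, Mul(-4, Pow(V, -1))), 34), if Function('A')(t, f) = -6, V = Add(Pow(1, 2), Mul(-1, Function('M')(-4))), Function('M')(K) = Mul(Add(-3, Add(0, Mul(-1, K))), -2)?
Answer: -204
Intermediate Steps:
Function('M')(K) = Add(6, Mul(2, K)) (Function('M')(K) = Mul(Add(-3, Mul(-1, K)), -2) = Add(6, Mul(2, K)))
V = 3 (V = Add(Pow(1, 2), Mul(-1, Add(6, Mul(2, -4)))) = Add(1, Mul(-1, Add(6, -8))) = Add(1, Mul(-1, -2)) = Add(1, 2) = 3)
Mul(Function('A')(7, Mul(-4, Pow(V, -1))), 34) = Mul(-6, 34) = -204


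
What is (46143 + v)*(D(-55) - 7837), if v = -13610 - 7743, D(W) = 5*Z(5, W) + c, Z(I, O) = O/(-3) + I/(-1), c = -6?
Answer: -578325910/3 ≈ -1.9278e+8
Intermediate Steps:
Z(I, O) = -I - O/3 (Z(I, O) = O*(-1/3) + I*(-1) = -O/3 - I = -I - O/3)
D(W) = -31 - 5*W/3 (D(W) = 5*(-1*5 - W/3) - 6 = 5*(-5 - W/3) - 6 = (-25 - 5*W/3) - 6 = -31 - 5*W/3)
v = -21353
(46143 + v)*(D(-55) - 7837) = (46143 - 21353)*((-31 - 5/3*(-55)) - 7837) = 24790*((-31 + 275/3) - 7837) = 24790*(182/3 - 7837) = 24790*(-23329/3) = -578325910/3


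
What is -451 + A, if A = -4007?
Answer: -4458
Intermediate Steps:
-451 + A = -451 - 4007 = -4458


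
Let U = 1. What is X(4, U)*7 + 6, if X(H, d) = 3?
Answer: 27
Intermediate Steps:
X(4, U)*7 + 6 = 3*7 + 6 = 21 + 6 = 27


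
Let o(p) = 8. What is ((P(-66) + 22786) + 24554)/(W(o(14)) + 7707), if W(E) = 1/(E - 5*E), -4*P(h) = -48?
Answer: 1515264/246623 ≈ 6.1441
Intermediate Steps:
P(h) = 12 (P(h) = -1/4*(-48) = 12)
W(E) = -1/(4*E) (W(E) = 1/(-4*E) = -1/(4*E))
((P(-66) + 22786) + 24554)/(W(o(14)) + 7707) = ((12 + 22786) + 24554)/(-1/4/8 + 7707) = (22798 + 24554)/(-1/4*1/8 + 7707) = 47352/(-1/32 + 7707) = 47352/(246623/32) = 47352*(32/246623) = 1515264/246623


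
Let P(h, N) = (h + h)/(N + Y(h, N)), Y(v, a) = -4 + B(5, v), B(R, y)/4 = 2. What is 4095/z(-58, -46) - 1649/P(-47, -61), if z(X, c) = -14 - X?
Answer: -1875381/2068 ≈ -906.86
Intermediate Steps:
B(R, y) = 8 (B(R, y) = 4*2 = 8)
Y(v, a) = 4 (Y(v, a) = -4 + 8 = 4)
P(h, N) = 2*h/(4 + N) (P(h, N) = (h + h)/(N + 4) = (2*h)/(4 + N) = 2*h/(4 + N))
4095/z(-58, -46) - 1649/P(-47, -61) = 4095/(-14 - 1*(-58)) - 1649/(2*(-47)/(4 - 61)) = 4095/(-14 + 58) - 1649/(2*(-47)/(-57)) = 4095/44 - 1649/(2*(-47)*(-1/57)) = 4095*(1/44) - 1649/94/57 = 4095/44 - 1649*57/94 = 4095/44 - 93993/94 = -1875381/2068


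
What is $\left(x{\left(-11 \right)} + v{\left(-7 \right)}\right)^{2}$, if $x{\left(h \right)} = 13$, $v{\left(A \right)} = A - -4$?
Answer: $100$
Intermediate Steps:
$v{\left(A \right)} = 4 + A$ ($v{\left(A \right)} = A + 4 = 4 + A$)
$\left(x{\left(-11 \right)} + v{\left(-7 \right)}\right)^{2} = \left(13 + \left(4 - 7\right)\right)^{2} = \left(13 - 3\right)^{2} = 10^{2} = 100$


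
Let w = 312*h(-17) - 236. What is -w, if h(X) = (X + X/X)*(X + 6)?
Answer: -54676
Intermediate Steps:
h(X) = (1 + X)*(6 + X) (h(X) = (X + 1)*(6 + X) = (1 + X)*(6 + X))
w = 54676 (w = 312*(6 + (-17)**2 + 7*(-17)) - 236 = 312*(6 + 289 - 119) - 236 = 312*176 - 236 = 54912 - 236 = 54676)
-w = -1*54676 = -54676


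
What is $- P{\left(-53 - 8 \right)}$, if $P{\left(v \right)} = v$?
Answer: $61$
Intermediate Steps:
$- P{\left(-53 - 8 \right)} = - (-53 - 8) = \left(-1\right) \left(-61\right) = 61$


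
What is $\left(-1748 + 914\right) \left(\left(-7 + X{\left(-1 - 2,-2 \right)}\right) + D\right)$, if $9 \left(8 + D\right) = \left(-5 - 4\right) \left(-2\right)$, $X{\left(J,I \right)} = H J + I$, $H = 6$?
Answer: $27522$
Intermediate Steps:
$X{\left(J,I \right)} = I + 6 J$ ($X{\left(J,I \right)} = 6 J + I = I + 6 J$)
$D = -6$ ($D = -8 + \frac{\left(-5 - 4\right) \left(-2\right)}{9} = -8 + \frac{\left(-9\right) \left(-2\right)}{9} = -8 + \frac{1}{9} \cdot 18 = -8 + 2 = -6$)
$\left(-1748 + 914\right) \left(\left(-7 + X{\left(-1 - 2,-2 \right)}\right) + D\right) = \left(-1748 + 914\right) \left(\left(-7 + \left(-2 + 6 \left(-1 - 2\right)\right)\right) - 6\right) = - 834 \left(\left(-7 + \left(-2 + 6 \left(-3\right)\right)\right) - 6\right) = - 834 \left(\left(-7 - 20\right) - 6\right) = - 834 \left(-27 - 6\right) = \left(-834\right) \left(-33\right) = 27522$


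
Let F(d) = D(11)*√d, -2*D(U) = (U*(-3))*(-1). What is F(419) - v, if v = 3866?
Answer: -3866 - 33*√419/2 ≈ -4203.8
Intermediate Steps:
D(U) = -3*U/2 (D(U) = -U*(-3)*(-1)/2 = -(-3*U)*(-1)/2 = -3*U/2)
F(d) = -33*√d/2 (F(d) = (-3/2*11)*√d = -33*√d/2)
F(419) - v = -33*√419/2 - 1*3866 = -33*√419/2 - 3866 = -3866 - 33*√419/2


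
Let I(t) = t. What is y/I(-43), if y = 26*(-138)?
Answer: 3588/43 ≈ 83.442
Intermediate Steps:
y = -3588
y/I(-43) = -3588/(-43) = -3588*(-1/43) = 3588/43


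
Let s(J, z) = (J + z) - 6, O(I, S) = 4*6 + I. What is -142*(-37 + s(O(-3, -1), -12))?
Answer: 4828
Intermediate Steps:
O(I, S) = 24 + I
s(J, z) = -6 + J + z
-142*(-37 + s(O(-3, -1), -12)) = -142*(-37 + (-6 + (24 - 3) - 12)) = -142*(-37 + (-6 + 21 - 12)) = -142*(-37 + 3) = -142*(-34) = 4828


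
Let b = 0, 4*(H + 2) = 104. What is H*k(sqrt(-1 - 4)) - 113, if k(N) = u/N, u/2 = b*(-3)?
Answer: -113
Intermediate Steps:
H = 24 (H = -2 + (1/4)*104 = -2 + 26 = 24)
u = 0 (u = 2*(0*(-3)) = 2*0 = 0)
k(N) = 0 (k(N) = 0/N = 0)
H*k(sqrt(-1 - 4)) - 113 = 24*0 - 113 = 0 - 113 = -113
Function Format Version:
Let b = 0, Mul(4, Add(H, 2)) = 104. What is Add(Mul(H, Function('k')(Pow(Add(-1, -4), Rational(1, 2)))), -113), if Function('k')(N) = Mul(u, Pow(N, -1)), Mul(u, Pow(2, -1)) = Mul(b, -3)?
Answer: -113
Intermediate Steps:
H = 24 (H = Add(-2, Mul(Rational(1, 4), 104)) = Add(-2, 26) = 24)
u = 0 (u = Mul(2, Mul(0, -3)) = Mul(2, 0) = 0)
Function('k')(N) = 0 (Function('k')(N) = Mul(0, Pow(N, -1)) = 0)
Add(Mul(H, Function('k')(Pow(Add(-1, -4), Rational(1, 2)))), -113) = Add(Mul(24, 0), -113) = Add(0, -113) = -113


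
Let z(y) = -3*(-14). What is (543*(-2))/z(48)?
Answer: -181/7 ≈ -25.857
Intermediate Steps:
z(y) = 42
(543*(-2))/z(48) = (543*(-2))/42 = -1086*1/42 = -181/7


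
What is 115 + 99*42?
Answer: 4273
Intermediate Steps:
115 + 99*42 = 115 + 4158 = 4273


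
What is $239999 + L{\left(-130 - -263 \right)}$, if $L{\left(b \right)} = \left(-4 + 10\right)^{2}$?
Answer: $240035$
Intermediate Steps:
$L{\left(b \right)} = 36$ ($L{\left(b \right)} = 6^{2} = 36$)
$239999 + L{\left(-130 - -263 \right)} = 239999 + 36 = 240035$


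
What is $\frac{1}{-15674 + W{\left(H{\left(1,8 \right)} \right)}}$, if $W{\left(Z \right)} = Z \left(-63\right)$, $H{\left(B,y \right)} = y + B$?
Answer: $- \frac{1}{16241} \approx -6.1573 \cdot 10^{-5}$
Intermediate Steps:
$H{\left(B,y \right)} = B + y$
$W{\left(Z \right)} = - 63 Z$
$\frac{1}{-15674 + W{\left(H{\left(1,8 \right)} \right)}} = \frac{1}{-15674 - 63 \left(1 + 8\right)} = \frac{1}{-15674 - 567} = \frac{1}{-16241} = - \frac{1}{16241}$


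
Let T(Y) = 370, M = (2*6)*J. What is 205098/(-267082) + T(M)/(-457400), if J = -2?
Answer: -4695532277/6108165340 ≈ -0.76873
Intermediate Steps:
M = -24 (M = (2*6)*(-2) = 12*(-2) = -24)
205098/(-267082) + T(M)/(-457400) = 205098/(-267082) + 370/(-457400) = 205098*(-1/267082) + 370*(-1/457400) = -102549/133541 - 37/45740 = -4695532277/6108165340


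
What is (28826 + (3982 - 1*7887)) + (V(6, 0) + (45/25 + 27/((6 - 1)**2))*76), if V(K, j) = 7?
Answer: 628672/25 ≈ 25147.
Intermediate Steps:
(28826 + (3982 - 1*7887)) + (V(6, 0) + (45/25 + 27/((6 - 1)**2))*76) = (28826 + (3982 - 1*7887)) + (7 + (45/25 + 27/((6 - 1)**2))*76) = (28826 + (3982 - 7887)) + (7 + (45*(1/25) + 27/(5**2))*76) = (28826 - 3905) + (7 + (9/5 + 27/25)*76) = 24921 + (7 + (9/5 + 27*(1/25))*76) = 24921 + (7 + (9/5 + 27/25)*76) = 24921 + (7 + (72/25)*76) = 24921 + (7 + 5472/25) = 24921 + 5647/25 = 628672/25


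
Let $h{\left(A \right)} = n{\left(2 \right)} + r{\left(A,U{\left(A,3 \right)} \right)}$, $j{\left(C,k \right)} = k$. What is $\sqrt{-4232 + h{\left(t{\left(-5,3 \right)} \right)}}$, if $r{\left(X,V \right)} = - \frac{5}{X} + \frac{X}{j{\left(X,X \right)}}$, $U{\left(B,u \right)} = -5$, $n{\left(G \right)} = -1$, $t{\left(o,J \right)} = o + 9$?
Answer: $\frac{i \sqrt{16933}}{2} \approx 65.063 i$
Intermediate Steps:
$t{\left(o,J \right)} = 9 + o$
$r{\left(X,V \right)} = 1 - \frac{5}{X}$ ($r{\left(X,V \right)} = - \frac{5}{X} + \frac{X}{X} = - \frac{5}{X} + 1 = 1 - \frac{5}{X}$)
$h{\left(A \right)} = -1 + \frac{-5 + A}{A}$
$\sqrt{-4232 + h{\left(t{\left(-5,3 \right)} \right)}} = \sqrt{-4232 - \frac{5}{9 - 5}} = \sqrt{-4232 - \frac{5}{4}} = \sqrt{- \frac{16933}{4}} = \frac{i \sqrt{16933}}{2}$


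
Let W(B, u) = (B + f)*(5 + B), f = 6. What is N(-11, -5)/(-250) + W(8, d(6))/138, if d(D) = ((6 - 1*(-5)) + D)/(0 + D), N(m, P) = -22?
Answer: 12134/8625 ≈ 1.4068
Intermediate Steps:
d(D) = (11 + D)/D (d(D) = ((6 + 5) + D)/D = (11 + D)/D)
W(B, u) = (5 + B)*(6 + B) (W(B, u) = (B + 6)*(5 + B) = (6 + B)*(5 + B) = (5 + B)*(6 + B))
N(-11, -5)/(-250) + W(8, d(6))/138 = -22/(-250) + (30 + 8² + 11*8)/138 = -22*(-1/250) + (30 + 64 + 88)*(1/138) = 11/125 + 182*(1/138) = 11/125 + 91/69 = 12134/8625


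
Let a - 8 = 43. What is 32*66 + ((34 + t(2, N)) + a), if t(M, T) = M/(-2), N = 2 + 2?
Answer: 2196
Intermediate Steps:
a = 51 (a = 8 + 43 = 51)
N = 4
t(M, T) = -M/2 (t(M, T) = M*(-½) = -M/2)
32*66 + ((34 + t(2, N)) + a) = 32*66 + ((34 - ½*2) + 51) = 2112 + ((34 - 1) + 51) = 2112 + (33 + 51) = 2112 + 84 = 2196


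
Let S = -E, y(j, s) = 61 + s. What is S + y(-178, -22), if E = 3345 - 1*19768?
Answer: 16462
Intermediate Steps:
E = -16423 (E = 3345 - 19768 = -16423)
S = 16423 (S = -1*(-16423) = 16423)
S + y(-178, -22) = 16423 + (61 - 22) = 16423 + 39 = 16462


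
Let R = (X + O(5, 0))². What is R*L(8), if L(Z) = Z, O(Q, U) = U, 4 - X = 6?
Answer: 32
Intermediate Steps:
X = -2 (X = 4 - 1*6 = 4 - 6 = -2)
R = 4 (R = (-2 + 0)² = (-2)² = 4)
R*L(8) = 4*8 = 32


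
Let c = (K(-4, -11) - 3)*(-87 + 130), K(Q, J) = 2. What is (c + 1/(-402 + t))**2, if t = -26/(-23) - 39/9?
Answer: 1445539717636/781705681 ≈ 1849.2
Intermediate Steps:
t = -221/69 (t = -26*(-1/23) - 39*1/9 = 26/23 - 13/3 = -221/69 ≈ -3.2029)
c = -43 (c = (2 - 3)*(-87 + 130) = -1*43 = -43)
(c + 1/(-402 + t))**2 = (-43 + 1/(-402 - 221/69))**2 = (-43 + 1/(-27959/69))**2 = (-43 - 69/27959)**2 = (-1202306/27959)**2 = 1445539717636/781705681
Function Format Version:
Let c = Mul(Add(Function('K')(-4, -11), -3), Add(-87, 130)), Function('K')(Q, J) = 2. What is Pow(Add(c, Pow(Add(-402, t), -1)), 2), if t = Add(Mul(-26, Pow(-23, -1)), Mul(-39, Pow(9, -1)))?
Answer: Rational(1445539717636, 781705681) ≈ 1849.2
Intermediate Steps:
t = Rational(-221, 69) (t = Add(Mul(-26, Rational(-1, 23)), Mul(-39, Rational(1, 9))) = Add(Rational(26, 23), Rational(-13, 3)) = Rational(-221, 69) ≈ -3.2029)
c = -43 (c = Mul(Add(2, -3), Add(-87, 130)) = Mul(-1, 43) = -43)
Pow(Add(c, Pow(Add(-402, t), -1)), 2) = Pow(Add(-43, Pow(Add(-402, Rational(-221, 69)), -1)), 2) = Pow(Add(-43, Pow(Rational(-27959, 69), -1)), 2) = Pow(Add(-43, Rational(-69, 27959)), 2) = Pow(Rational(-1202306, 27959), 2) = Rational(1445539717636, 781705681)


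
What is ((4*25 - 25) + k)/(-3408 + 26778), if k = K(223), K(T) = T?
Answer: 149/11685 ≈ 0.012751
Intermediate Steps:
k = 223
((4*25 - 25) + k)/(-3408 + 26778) = ((4*25 - 25) + 223)/(-3408 + 26778) = ((100 - 25) + 223)/23370 = (75 + 223)*(1/23370) = 298*(1/23370) = 149/11685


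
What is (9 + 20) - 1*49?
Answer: -20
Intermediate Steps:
(9 + 20) - 1*49 = 29 - 49 = -20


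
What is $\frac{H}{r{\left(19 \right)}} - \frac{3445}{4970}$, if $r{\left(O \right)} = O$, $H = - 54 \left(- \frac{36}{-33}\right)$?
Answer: $- \frac{788113}{207746} \approx -3.7936$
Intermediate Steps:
$H = - \frac{648}{11}$ ($H = - 54 \left(\left(-36\right) \left(- \frac{1}{33}\right)\right) = \left(-54\right) \frac{12}{11} = - \frac{648}{11} \approx -58.909$)
$\frac{H}{r{\left(19 \right)}} - \frac{3445}{4970} = - \frac{648}{11 \cdot 19} - \frac{3445}{4970} = \left(- \frac{648}{11}\right) \frac{1}{19} - \frac{689}{994} = - \frac{648}{209} - \frac{689}{994} = - \frac{788113}{207746}$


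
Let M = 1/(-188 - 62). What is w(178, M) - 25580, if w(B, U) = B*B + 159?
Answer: 6263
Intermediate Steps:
M = -1/250 (M = 1/(-250) = -1/250 ≈ -0.0040000)
w(B, U) = 159 + B² (w(B, U) = B² + 159 = 159 + B²)
w(178, M) - 25580 = (159 + 178²) - 25580 = (159 + 31684) - 25580 = 31843 - 25580 = 6263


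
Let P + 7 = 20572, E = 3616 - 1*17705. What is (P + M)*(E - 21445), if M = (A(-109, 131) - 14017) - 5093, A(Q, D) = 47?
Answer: -53372068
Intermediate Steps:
E = -14089 (E = 3616 - 17705 = -14089)
P = 20565 (P = -7 + 20572 = 20565)
M = -19063 (M = (47 - 14017) - 5093 = -13970 - 5093 = -19063)
(P + M)*(E - 21445) = (20565 - 19063)*(-14089 - 21445) = 1502*(-35534) = -53372068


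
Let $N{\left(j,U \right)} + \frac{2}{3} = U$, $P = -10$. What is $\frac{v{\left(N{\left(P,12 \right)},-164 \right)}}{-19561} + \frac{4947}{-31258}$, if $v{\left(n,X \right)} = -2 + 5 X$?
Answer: $- \frac{71074191}{611437738} \approx -0.11624$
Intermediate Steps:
$N{\left(j,U \right)} = - \frac{2}{3} + U$
$\frac{v{\left(N{\left(P,12 \right)},-164 \right)}}{-19561} + \frac{4947}{-31258} = \frac{-2 + 5 \left(-164\right)}{-19561} + \frac{4947}{-31258} = \left(-2 - 820\right) \left(- \frac{1}{19561}\right) + 4947 \left(- \frac{1}{31258}\right) = \left(-822\right) \left(- \frac{1}{19561}\right) - \frac{4947}{31258} = \frac{822}{19561} - \frac{4947}{31258} = - \frac{71074191}{611437738}$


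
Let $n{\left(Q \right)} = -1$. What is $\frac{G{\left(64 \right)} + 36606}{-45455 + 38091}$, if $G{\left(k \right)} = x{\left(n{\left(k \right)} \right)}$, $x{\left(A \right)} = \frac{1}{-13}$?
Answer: $- \frac{475877}{95732} \approx -4.9709$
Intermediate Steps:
$x{\left(A \right)} = - \frac{1}{13}$
$G{\left(k \right)} = - \frac{1}{13}$
$\frac{G{\left(64 \right)} + 36606}{-45455 + 38091} = \frac{- \frac{1}{13} + 36606}{-45455 + 38091} = \frac{475877}{13 \left(-7364\right)} = \frac{475877}{13} \left(- \frac{1}{7364}\right) = - \frac{475877}{95732}$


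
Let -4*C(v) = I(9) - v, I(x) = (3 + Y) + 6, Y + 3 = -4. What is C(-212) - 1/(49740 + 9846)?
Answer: -1593926/29793 ≈ -53.500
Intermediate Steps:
Y = -7 (Y = -3 - 4 = -7)
I(x) = 2 (I(x) = (3 - 7) + 6 = -4 + 6 = 2)
C(v) = -1/2 + v/4 (C(v) = -(2 - v)/4 = -1/2 + v/4)
C(-212) - 1/(49740 + 9846) = (-1/2 + (1/4)*(-212)) - 1/(49740 + 9846) = (-1/2 - 53) - 1/59586 = -107/2 - 1*1/59586 = -107/2 - 1/59586 = -1593926/29793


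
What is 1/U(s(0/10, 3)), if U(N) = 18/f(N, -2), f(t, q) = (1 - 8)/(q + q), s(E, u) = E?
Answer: 7/72 ≈ 0.097222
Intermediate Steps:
f(t, q) = -7/(2*q) (f(t, q) = -7*1/(2*q) = -7/(2*q))
U(N) = 72/7 (U(N) = 18/((-7/2/(-2))) = 18/((-7/2*(-½))) = 18/(7/4) = 18*(4/7) = 72/7)
1/U(s(0/10, 3)) = 1/(72/7) = 7/72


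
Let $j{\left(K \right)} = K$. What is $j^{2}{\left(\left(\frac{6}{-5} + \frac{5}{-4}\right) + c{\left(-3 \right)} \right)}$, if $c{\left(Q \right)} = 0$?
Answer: $\frac{2401}{400} \approx 6.0025$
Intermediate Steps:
$j^{2}{\left(\left(\frac{6}{-5} + \frac{5}{-4}\right) + c{\left(-3 \right)} \right)} = \left(\left(\frac{6}{-5} + \frac{5}{-4}\right) + 0\right)^{2} = \left(\left(6 \left(- \frac{1}{5}\right) + 5 \left(- \frac{1}{4}\right)\right) + 0\right)^{2} = \left(\left(- \frac{6}{5} - \frac{5}{4}\right) + 0\right)^{2} = \left(- \frac{49}{20} + 0\right)^{2} = \left(- \frac{49}{20}\right)^{2} = \frac{2401}{400}$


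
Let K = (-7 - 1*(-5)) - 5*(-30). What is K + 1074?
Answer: 1222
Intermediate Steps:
K = 148 (K = (-7 + 5) + 150 = -2 + 150 = 148)
K + 1074 = 148 + 1074 = 1222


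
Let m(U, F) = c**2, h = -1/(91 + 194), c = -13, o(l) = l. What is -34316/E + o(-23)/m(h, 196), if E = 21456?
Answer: -1573223/906516 ≈ -1.7355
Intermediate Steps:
h = -1/285 ≈ -0.0035088
m(U, F) = 169 (m(U, F) = (-13)**2 = 169)
-34316/E + o(-23)/m(h, 196) = -34316/21456 - 23/169 = -34316*1/21456 - 23*1/169 = -8579/5364 - 23/169 = -1573223/906516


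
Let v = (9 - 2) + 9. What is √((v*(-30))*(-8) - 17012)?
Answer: 2*I*√3293 ≈ 114.77*I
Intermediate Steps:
v = 16 (v = 7 + 9 = 16)
√((v*(-30))*(-8) - 17012) = √((16*(-30))*(-8) - 17012) = √(-480*(-8) - 17012) = √(3840 - 17012) = √(-13172) = 2*I*√3293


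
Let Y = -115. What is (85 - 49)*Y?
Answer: -4140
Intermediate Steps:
(85 - 49)*Y = (85 - 49)*(-115) = 36*(-115) = -4140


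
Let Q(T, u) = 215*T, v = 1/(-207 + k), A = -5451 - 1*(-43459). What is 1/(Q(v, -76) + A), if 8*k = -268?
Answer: 481/18281418 ≈ 2.6311e-5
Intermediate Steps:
k = -67/2 (k = (⅛)*(-268) = -67/2 ≈ -33.500)
A = 38008 (A = -5451 + 43459 = 38008)
v = -2/481 (v = 1/(-207 - 67/2) = 1/(-481/2) = -2/481 ≈ -0.0041580)
1/(Q(v, -76) + A) = 1/(215*(-2/481) + 38008) = 1/(-430/481 + 38008) = 1/(18281418/481) = 481/18281418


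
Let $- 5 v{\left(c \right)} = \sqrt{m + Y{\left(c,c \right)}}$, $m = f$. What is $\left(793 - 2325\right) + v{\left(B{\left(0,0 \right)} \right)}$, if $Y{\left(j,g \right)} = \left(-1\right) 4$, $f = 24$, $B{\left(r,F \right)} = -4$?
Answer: $-1532 - \frac{2 \sqrt{5}}{5} \approx -1532.9$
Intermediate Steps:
$Y{\left(j,g \right)} = -4$
$m = 24$
$v{\left(c \right)} = - \frac{2 \sqrt{5}}{5}$ ($v{\left(c \right)} = - \frac{\sqrt{24 - 4}}{5} = - \frac{\sqrt{20}}{5} = - \frac{2 \sqrt{5}}{5}$)
$\left(793 - 2325\right) + v{\left(B{\left(0,0 \right)} \right)} = \left(793 - 2325\right) - \frac{2 \sqrt{5}}{5} = -1532 - \frac{2 \sqrt{5}}{5}$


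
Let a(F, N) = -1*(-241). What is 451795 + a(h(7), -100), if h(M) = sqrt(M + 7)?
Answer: 452036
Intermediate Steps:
h(M) = sqrt(7 + M)
a(F, N) = 241
451795 + a(h(7), -100) = 451795 + 241 = 452036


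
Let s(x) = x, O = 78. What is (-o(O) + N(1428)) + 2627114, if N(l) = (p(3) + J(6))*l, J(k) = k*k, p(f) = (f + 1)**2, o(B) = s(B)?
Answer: 2701292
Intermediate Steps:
o(B) = B
p(f) = (1 + f)**2
J(k) = k**2
N(l) = 52*l (N(l) = ((1 + 3)**2 + 6**2)*l = (4**2 + 36)*l = (16 + 36)*l = 52*l)
(-o(O) + N(1428)) + 2627114 = (-1*78 + 52*1428) + 2627114 = (-78 + 74256) + 2627114 = 74178 + 2627114 = 2701292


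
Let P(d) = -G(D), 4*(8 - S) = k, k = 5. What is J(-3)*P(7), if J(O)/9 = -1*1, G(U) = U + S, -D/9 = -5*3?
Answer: 5103/4 ≈ 1275.8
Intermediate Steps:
D = 135 (D = -(-45)*3 = -9*(-15) = 135)
S = 27/4 (S = 8 - 1/4*5 = 8 - 5/4 = 27/4 ≈ 6.7500)
G(U) = 27/4 + U (G(U) = U + 27/4 = 27/4 + U)
J(O) = -9 (J(O) = 9*(-1*1) = 9*(-1) = -9)
P(d) = -567/4 (P(d) = -(27/4 + 135) = -1*567/4 = -567/4)
J(-3)*P(7) = -9*(-567/4) = 5103/4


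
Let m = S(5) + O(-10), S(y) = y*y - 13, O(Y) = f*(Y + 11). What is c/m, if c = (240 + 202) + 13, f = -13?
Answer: -455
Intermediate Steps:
O(Y) = -143 - 13*Y (O(Y) = -13*(Y + 11) = -13*(11 + Y) = -143 - 13*Y)
c = 455 (c = 442 + 13 = 455)
S(y) = -13 + y² (S(y) = y² - 13 = -13 + y²)
m = -1 (m = (-13 + 5²) + (-143 - 13*(-10)) = (-13 + 25) + (-143 + 130) = 12 - 13 = -1)
c/m = 455/(-1) = 455*(-1) = -455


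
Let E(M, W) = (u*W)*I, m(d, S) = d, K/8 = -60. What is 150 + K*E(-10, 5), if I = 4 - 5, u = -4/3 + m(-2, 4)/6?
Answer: -3850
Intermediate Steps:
K = -480 (K = 8*(-60) = -480)
u = -5/3 (u = -4/3 - 2/6 = -4*⅓ - 2*⅙ = -4/3 - ⅓ = -5/3 ≈ -1.6667)
I = -1
E(M, W) = 5*W/3 (E(M, W) = -5*W/3*(-1) = 5*W/3)
150 + K*E(-10, 5) = 150 - 800*5 = 150 - 480*25/3 = 150 - 4000 = -3850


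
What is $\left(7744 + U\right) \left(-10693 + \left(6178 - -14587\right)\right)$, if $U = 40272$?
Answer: $483617152$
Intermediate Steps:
$\left(7744 + U\right) \left(-10693 + \left(6178 - -14587\right)\right) = \left(7744 + 40272\right) \left(-10693 + \left(6178 - -14587\right)\right) = 48016 \left(-10693 + \left(6178 + 14587\right)\right) = 48016 \left(-10693 + 20765\right) = 48016 \cdot 10072 = 483617152$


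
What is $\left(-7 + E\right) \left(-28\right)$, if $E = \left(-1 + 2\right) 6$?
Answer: $28$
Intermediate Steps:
$E = 6$ ($E = 1 \cdot 6 = 6$)
$\left(-7 + E\right) \left(-28\right) = \left(-7 + 6\right) \left(-28\right) = \left(-1\right) \left(-28\right) = 28$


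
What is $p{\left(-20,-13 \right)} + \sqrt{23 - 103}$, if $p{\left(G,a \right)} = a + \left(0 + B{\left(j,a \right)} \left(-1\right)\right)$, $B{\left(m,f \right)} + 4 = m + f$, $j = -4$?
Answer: $8 + 4 i \sqrt{5} \approx 8.0 + 8.9443 i$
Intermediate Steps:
$B{\left(m,f \right)} = -4 + f + m$ ($B{\left(m,f \right)} = -4 + \left(m + f\right) = -4 + \left(f + m\right) = -4 + f + m$)
$p{\left(G,a \right)} = 8$ ($p{\left(G,a \right)} = a + \left(0 + \left(-4 + a - 4\right) \left(-1\right)\right) = a + \left(0 + \left(-8 + a\right) \left(-1\right)\right) = a + \left(0 - \left(-8 + a\right)\right) = a - \left(-8 + a\right) = 8$)
$p{\left(-20,-13 \right)} + \sqrt{23 - 103} = 8 + \sqrt{23 - 103} = 8 + \sqrt{-80} = 8 + 4 i \sqrt{5}$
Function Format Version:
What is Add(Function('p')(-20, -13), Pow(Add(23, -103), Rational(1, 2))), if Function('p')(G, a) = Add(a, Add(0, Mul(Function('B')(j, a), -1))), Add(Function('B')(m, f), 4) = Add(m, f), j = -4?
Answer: Add(8, Mul(4, I, Pow(5, Rational(1, 2)))) ≈ Add(8.0000, Mul(8.9443, I))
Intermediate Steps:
Function('B')(m, f) = Add(-4, f, m) (Function('B')(m, f) = Add(-4, Add(m, f)) = Add(-4, Add(f, m)) = Add(-4, f, m))
Function('p')(G, a) = 8 (Function('p')(G, a) = Add(a, Add(0, Mul(Add(-4, a, -4), -1))) = Add(a, Add(0, Mul(Add(-8, a), -1))) = Add(a, Add(0, Add(8, Mul(-1, a)))) = Add(a, Add(8, Mul(-1, a))) = 8)
Add(Function('p')(-20, -13), Pow(Add(23, -103), Rational(1, 2))) = Add(8, Pow(Add(23, -103), Rational(1, 2))) = Add(8, Pow(-80, Rational(1, 2))) = Add(8, Mul(4, I, Pow(5, Rational(1, 2))))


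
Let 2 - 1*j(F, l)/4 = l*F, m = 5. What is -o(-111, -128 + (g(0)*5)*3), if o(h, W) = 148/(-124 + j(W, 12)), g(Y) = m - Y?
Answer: -37/607 ≈ -0.060956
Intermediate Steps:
j(F, l) = 8 - 4*F*l (j(F, l) = 8 - 4*l*F = 8 - 4*F*l)
g(Y) = 5 - Y
o(h, W) = 148/(-116 - 48*W) (o(h, W) = 148/(-124 + (8 - 4*W*12)) = 148/(-124 + (8 - 48*W)) = 148/(-116 - 48*W))
-o(-111, -128 + (g(0)*5)*3) = -(-37)/(29 + 12*(-128 + ((5 - 1*0)*5)*3)) = -(-37)/(29 + 12*(-128 + ((5 + 0)*5)*3)) = -(-37)/(29 + 12*(-128 + (5*5)*3)) = -(-37)/(29 + 12*(-128 + 25*3)) = -(-37)/(29 + 12*(-128 + 75)) = -(-37)/(29 + 12*(-53)) = -(-37)/(29 - 636) = -(-37)/(-607) = -(-37)*(-1)/607 = -1*37/607 = -37/607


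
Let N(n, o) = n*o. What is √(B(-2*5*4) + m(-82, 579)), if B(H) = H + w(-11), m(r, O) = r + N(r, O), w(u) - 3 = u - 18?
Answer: I*√47626 ≈ 218.23*I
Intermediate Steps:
w(u) = -15 + u (w(u) = 3 + (u - 18) = 3 + (-18 + u) = -15 + u)
m(r, O) = r + O*r (m(r, O) = r + r*O = r + O*r)
B(H) = -26 + H (B(H) = H + (-15 - 11) = H - 26 = -26 + H)
√(B(-2*5*4) + m(-82, 579)) = √((-26 - 2*5*4) - 82*(1 + 579)) = √((-26 - 10*4) - 82*580) = √((-26 - 40) - 47560) = √(-66 - 47560) = √(-47626) = I*√47626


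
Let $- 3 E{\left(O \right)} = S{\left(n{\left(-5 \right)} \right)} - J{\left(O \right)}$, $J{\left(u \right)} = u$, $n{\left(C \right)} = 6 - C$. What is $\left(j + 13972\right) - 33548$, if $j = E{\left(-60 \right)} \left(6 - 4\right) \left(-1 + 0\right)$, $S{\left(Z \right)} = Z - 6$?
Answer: $- \frac{58598}{3} \approx -19533.0$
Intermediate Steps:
$S{\left(Z \right)} = -6 + Z$ ($S{\left(Z \right)} = Z - 6 = -6 + Z$)
$E{\left(O \right)} = - \frac{5}{3} + \frac{O}{3}$ ($E{\left(O \right)} = - \frac{\left(-6 + \left(6 - -5\right)\right) - O}{3} = - \frac{\left(-6 + \left(6 + 5\right)\right) - O}{3} = - \frac{\left(-6 + 11\right) - O}{3} = - \frac{5 - O}{3} = - \frac{5}{3} + \frac{O}{3}$)
$j = \frac{130}{3}$ ($j = \left(- \frac{5}{3} + \frac{1}{3} \left(-60\right)\right) \left(6 - 4\right) \left(-1 + 0\right) = \left(- \frac{5}{3} - 20\right) 2 \left(-1\right) = \left(- \frac{65}{3}\right) \left(-2\right) = \frac{130}{3} \approx 43.333$)
$\left(j + 13972\right) - 33548 = \left(\frac{130}{3} + 13972\right) - 33548 = \frac{42046}{3} - 33548 = - \frac{58598}{3}$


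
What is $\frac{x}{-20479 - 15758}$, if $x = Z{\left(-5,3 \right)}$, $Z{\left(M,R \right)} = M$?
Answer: $\frac{5}{36237} \approx 0.00013798$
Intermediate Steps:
$x = -5$
$\frac{x}{-20479 - 15758} = - \frac{5}{-20479 - 15758} = - \frac{5}{-36237} = \left(-5\right) \left(- \frac{1}{36237}\right) = \frac{5}{36237}$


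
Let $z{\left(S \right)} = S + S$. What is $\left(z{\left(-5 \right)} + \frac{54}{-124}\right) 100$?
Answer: $- \frac{32350}{31} \approx -1043.5$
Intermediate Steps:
$z{\left(S \right)} = 2 S$
$\left(z{\left(-5 \right)} + \frac{54}{-124}\right) 100 = \left(2 \left(-5\right) + \frac{54}{-124}\right) 100 = \left(-10 + 54 \left(- \frac{1}{124}\right)\right) 100 = \left(-10 - \frac{27}{62}\right) 100 = \left(- \frac{647}{62}\right) 100 = - \frac{32350}{31}$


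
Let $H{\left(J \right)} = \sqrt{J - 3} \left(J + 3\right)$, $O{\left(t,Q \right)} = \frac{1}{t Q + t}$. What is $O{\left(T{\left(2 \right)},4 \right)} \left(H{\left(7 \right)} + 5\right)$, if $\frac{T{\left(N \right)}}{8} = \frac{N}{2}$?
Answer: $\frac{5}{8} \approx 0.625$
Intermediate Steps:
$T{\left(N \right)} = 4 N$ ($T{\left(N \right)} = 8 \frac{N}{2} = 4 N$)
$O{\left(t,Q \right)} = \frac{1}{t + Q t}$ ($O{\left(t,Q \right)} = \frac{1}{Q t + t} = \frac{1}{t + Q t}$)
$H{\left(J \right)} = \sqrt{-3 + J} \left(3 + J\right)$
$O{\left(T{\left(2 \right)},4 \right)} \left(H{\left(7 \right)} + 5\right) = \frac{1}{4 \cdot 2 \left(1 + 4\right)} \left(\sqrt{-3 + 7} \left(3 + 7\right) + 5\right) = \frac{1}{8 \cdot 5} \left(\sqrt{4} \cdot 10 + 5\right) = \frac{1}{8} \cdot \frac{1}{5} \left(2 \cdot 10 + 5\right) = \frac{20 + 5}{40} = \frac{1}{40} \cdot 25 = \frac{5}{8}$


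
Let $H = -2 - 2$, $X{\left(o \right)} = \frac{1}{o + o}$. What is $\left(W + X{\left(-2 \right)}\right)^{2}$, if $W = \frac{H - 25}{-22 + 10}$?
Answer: $\frac{169}{36} \approx 4.6944$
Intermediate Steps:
$X{\left(o \right)} = \frac{1}{2 o}$
$H = -4$ ($H = -2 - 2 = -4$)
$W = \frac{29}{12}$ ($W = \frac{-4 - 25}{-22 + 10} = - \frac{29}{-12} = \left(-29\right) \left(- \frac{1}{12}\right) = \frac{29}{12} \approx 2.4167$)
$\left(W + X{\left(-2 \right)}\right)^{2} = \left(\frac{29}{12} + \frac{1}{2 \left(-2\right)}\right)^{2} = \left(\frac{29}{12} + \frac{1}{2} \left(- \frac{1}{2}\right)\right)^{2} = \left(\frac{29}{12} - \frac{1}{4}\right)^{2} = \left(\frac{13}{6}\right)^{2} = \frac{169}{36}$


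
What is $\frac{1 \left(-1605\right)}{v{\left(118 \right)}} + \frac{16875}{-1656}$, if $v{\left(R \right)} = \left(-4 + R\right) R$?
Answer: $- \frac{2126485}{206264} \approx -10.31$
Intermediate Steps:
$v{\left(R \right)} = R \left(-4 + R\right)$
$\frac{1 \left(-1605\right)}{v{\left(118 \right)}} + \frac{16875}{-1656} = \frac{1 \left(-1605\right)}{118 \left(-4 + 118\right)} + \frac{16875}{-1656} = - \frac{1605}{118 \cdot 114} + 16875 \left(- \frac{1}{1656}\right) = - \frac{1605}{13452} - \frac{1875}{184} = \left(-1605\right) \frac{1}{13452} - \frac{1875}{184} = - \frac{535}{4484} - \frac{1875}{184} = - \frac{2126485}{206264}$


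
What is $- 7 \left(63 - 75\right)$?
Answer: $84$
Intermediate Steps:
$- 7 \left(63 - 75\right) = \left(-7\right) \left(-12\right) = 84$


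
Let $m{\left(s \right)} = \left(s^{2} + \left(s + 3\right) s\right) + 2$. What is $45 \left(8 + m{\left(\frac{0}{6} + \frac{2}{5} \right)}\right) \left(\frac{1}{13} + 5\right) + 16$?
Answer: $\frac{172112}{65} \approx 2647.9$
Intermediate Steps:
$m{\left(s \right)} = 2 + s^{2} + s \left(3 + s\right)$ ($m{\left(s \right)} = \left(s^{2} + \left(3 + s\right) s\right) + 2 = \left(s^{2} + s \left(3 + s\right)\right) + 2 = 2 + s^{2} + s \left(3 + s\right)$)
$45 \left(8 + m{\left(\frac{0}{6} + \frac{2}{5} \right)}\right) \left(\frac{1}{13} + 5\right) + 16 = 45 \left(8 + \left(2 + 2 \left(\frac{0}{6} + \frac{2}{5}\right)^{2} + 3 \left(\frac{0}{6} + \frac{2}{5}\right)\right)\right) \left(\frac{1}{13} + 5\right) + 16 = 45 \left(8 + \left(2 + 2 \left(0 \cdot \frac{1}{6} + 2 \cdot \frac{1}{5}\right)^{2} + 3 \left(0 \cdot \frac{1}{6} + 2 \cdot \frac{1}{5}\right)\right)\right) \left(\frac{1}{13} + 5\right) + 16 = 45 \left(8 + \left(2 + 2 \left(0 + \frac{2}{5}\right)^{2} + 3 \left(0 + \frac{2}{5}\right)\right)\right) \frac{66}{13} + 16 = 45 \left(8 + \left(2 + 2 \left(\frac{2}{5}\right)^{2} + 3 \cdot \frac{2}{5}\right)\right) \frac{66}{13} + 16 = 45 \left(8 + \left(2 + 2 \cdot \frac{4}{25} + \frac{6}{5}\right)\right) \frac{66}{13} + 16 = 45 \left(8 + \left(2 + \frac{8}{25} + \frac{6}{5}\right)\right) \frac{66}{13} + 16 = 45 \left(8 + \frac{88}{25}\right) \frac{66}{13} + 16 = 45 \cdot \frac{288}{25} \cdot \frac{66}{13} + 16 = 45 \cdot \frac{19008}{325} + 16 = \frac{171072}{65} + 16 = \frac{172112}{65}$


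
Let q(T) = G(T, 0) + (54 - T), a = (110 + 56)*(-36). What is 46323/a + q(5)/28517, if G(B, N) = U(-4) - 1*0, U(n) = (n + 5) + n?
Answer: -146746455/18935288 ≈ -7.7499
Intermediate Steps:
U(n) = 5 + 2*n (U(n) = (5 + n) + n = 5 + 2*n)
a = -5976 (a = 166*(-36) = -5976)
G(B, N) = -3 (G(B, N) = (5 + 2*(-4)) - 1*0 = (5 - 8) + 0 = -3 + 0 = -3)
q(T) = 51 - T (q(T) = -3 + (54 - T) = 51 - T)
46323/a + q(5)/28517 = 46323/(-5976) + (51 - 1*5)/28517 = 46323*(-1/5976) + (51 - 5)*(1/28517) = -5147/664 + 46*(1/28517) = -5147/664 + 46/28517 = -146746455/18935288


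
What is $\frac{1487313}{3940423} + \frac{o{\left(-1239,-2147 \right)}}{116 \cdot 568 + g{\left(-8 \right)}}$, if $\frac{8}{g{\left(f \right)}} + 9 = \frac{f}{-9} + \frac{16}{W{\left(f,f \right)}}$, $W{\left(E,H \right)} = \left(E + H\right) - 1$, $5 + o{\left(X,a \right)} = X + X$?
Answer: $\frac{9397831652951}{27659846533576} \approx 0.33976$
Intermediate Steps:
$o{\left(X,a \right)} = -5 + 2 X$ ($o{\left(X,a \right)} = -5 + \left(X + X\right) = -5 + 2 X$)
$W{\left(E,H \right)} = -1 + E + H$
$g{\left(f \right)} = \frac{8}{-9 + \frac{16}{-1 + 2 f} - \frac{f}{9}}$ ($g{\left(f \right)} = \frac{8}{-9 + \left(\frac{f}{-9} + \frac{16}{-1 + f + f}\right)} = \frac{8}{-9 + \left(f \left(- \frac{1}{9}\right) + \frac{16}{-1 + 2 f}\right)} = \frac{8}{-9 - \left(- \frac{16}{-1 + 2 f} + \frac{f}{9}\right)} = \frac{8}{-9 + \frac{16}{-1 + 2 f} - \frac{f}{9}}$)
$\frac{1487313}{3940423} + \frac{o{\left(-1239,-2147 \right)}}{116 \cdot 568 + g{\left(-8 \right)}} = \frac{1487313}{3940423} + \frac{-5 + 2 \left(-1239\right)}{116 \cdot 568 + \frac{72 \left(1 - -16\right)}{-225 + 2 \left(-8\right)^{2} + 161 \left(-8\right)}} = 1487313 \cdot \frac{1}{3940423} + \frac{-5 - 2478}{65888 + \frac{72 \left(1 + 16\right)}{-225 + 2 \cdot 64 - 1288}} = \frac{1487313}{3940423} - \frac{2483}{65888 + 72 \frac{1}{-225 + 128 - 1288} \cdot 17} = \frac{1487313}{3940423} - \frac{2483}{65888 + 72 \frac{1}{-1385} \cdot 17} = \frac{1487313}{3940423} - \frac{2483}{65888 + 72 \left(- \frac{1}{1385}\right) 17} = \frac{1487313}{3940423} - \frac{2483}{65888 - \frac{1224}{1385}} = \frac{1487313}{3940423} - \frac{2483}{\frac{91253656}{1385}} = \frac{1487313}{3940423} - \frac{264535}{7019512} = \frac{9397831652951}{27659846533576}$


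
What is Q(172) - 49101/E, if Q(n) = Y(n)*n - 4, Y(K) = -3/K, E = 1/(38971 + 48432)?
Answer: -4291574710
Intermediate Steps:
E = 1/87403 ≈ 1.1441e-5
Q(n) = -7 (Q(n) = (-3/n)*n - 4 = -3 - 4 = -7)
Q(172) - 49101/E = -7 - 49101/1/87403 = -7 - 49101*87403 = -7 - 1*4291574703 = -7 - 4291574703 = -4291574710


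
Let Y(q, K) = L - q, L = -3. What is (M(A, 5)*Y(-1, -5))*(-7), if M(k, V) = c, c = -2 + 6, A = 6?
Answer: 56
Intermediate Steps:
Y(q, K) = -3 - q
c = 4
M(k, V) = 4
(M(A, 5)*Y(-1, -5))*(-7) = (4*(-3 - 1*(-1)))*(-7) = (4*(-3 + 1))*(-7) = (4*(-2))*(-7) = -8*(-7) = 56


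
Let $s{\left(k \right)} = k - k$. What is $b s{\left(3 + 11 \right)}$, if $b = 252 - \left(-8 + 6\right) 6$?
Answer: $0$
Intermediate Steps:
$s{\left(k \right)} = 0$
$b = 264$ ($b = 252 - \left(-2\right) 6 = 252 - -12 = 252 + 12 = 264$)
$b s{\left(3 + 11 \right)} = 264 \cdot 0 = 0$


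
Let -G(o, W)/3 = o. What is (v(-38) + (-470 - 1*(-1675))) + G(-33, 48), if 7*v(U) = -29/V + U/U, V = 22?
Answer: 28687/22 ≈ 1304.0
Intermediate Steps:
G(o, W) = -3*o
v(U) = -1/22 (v(U) = (-29/22 + U/U)/7 = (-29*1/22 + 1)/7 = (-29/22 + 1)/7 = (⅐)*(-7/22) = -1/22)
(v(-38) + (-470 - 1*(-1675))) + G(-33, 48) = (-1/22 + (-470 - 1*(-1675))) - 3*(-33) = (-1/22 + (-470 + 1675)) + 99 = (-1/22 + 1205) + 99 = 26509/22 + 99 = 28687/22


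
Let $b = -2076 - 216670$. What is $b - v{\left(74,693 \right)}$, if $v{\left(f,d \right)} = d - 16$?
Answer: $-219423$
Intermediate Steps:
$v{\left(f,d \right)} = -16 + d$ ($v{\left(f,d \right)} = d - 16 = -16 + d$)
$b = -218746$
$b - v{\left(74,693 \right)} = -218746 - \left(-16 + 693\right) = -218746 - 677 = -219423$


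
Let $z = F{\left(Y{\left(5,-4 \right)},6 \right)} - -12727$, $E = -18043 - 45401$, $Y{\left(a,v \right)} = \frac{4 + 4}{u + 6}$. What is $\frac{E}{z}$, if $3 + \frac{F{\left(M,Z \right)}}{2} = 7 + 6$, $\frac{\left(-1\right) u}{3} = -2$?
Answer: $- \frac{21148}{4249} \approx -4.9772$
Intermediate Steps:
$u = 6$ ($u = \left(-3\right) \left(-2\right) = 6$)
$Y{\left(a,v \right)} = \frac{2}{3}$ ($Y{\left(a,v \right)} = \frac{4 + 4}{6 + 6} = \frac{8}{12} = 8 \cdot \frac{1}{12} = \frac{2}{3}$)
$E = -63444$
$F{\left(M,Z \right)} = 20$ ($F{\left(M,Z \right)} = -6 + 2 \left(7 + 6\right) = -6 + 2 \cdot 13 = -6 + 26 = 20$)
$z = 12747$ ($z = 20 - -12727 = 20 + 12727 = 12747$)
$\frac{E}{z} = - \frac{63444}{12747} = \left(-63444\right) \frac{1}{12747} = - \frac{21148}{4249}$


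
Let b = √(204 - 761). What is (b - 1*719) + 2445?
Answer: 1726 + I*√557 ≈ 1726.0 + 23.601*I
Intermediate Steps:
b = I*√557 (b = √(-557) = I*√557 ≈ 23.601*I)
(b - 1*719) + 2445 = (I*√557 - 1*719) + 2445 = (I*√557 - 719) + 2445 = (-719 + I*√557) + 2445 = 1726 + I*√557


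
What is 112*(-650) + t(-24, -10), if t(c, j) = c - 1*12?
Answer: -72836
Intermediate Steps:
t(c, j) = -12 + c (t(c, j) = c - 12 = -12 + c)
112*(-650) + t(-24, -10) = 112*(-650) + (-12 - 24) = -72800 - 36 = -72836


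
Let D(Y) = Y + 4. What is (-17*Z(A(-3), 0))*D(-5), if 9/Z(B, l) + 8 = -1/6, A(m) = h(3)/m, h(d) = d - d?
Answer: -918/49 ≈ -18.735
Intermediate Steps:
h(d) = 0
A(m) = 0 (A(m) = 0/m = 0)
Z(B, l) = -54/49 (Z(B, l) = 9/(-8 - 1/6) = 9/(-8 - 1*⅙) = 9/(-8 - ⅙) = 9/(-49/6) = 9*(-6/49) = -54/49)
D(Y) = 4 + Y
(-17*Z(A(-3), 0))*D(-5) = (-17*(-54/49))*(4 - 5) = (918/49)*(-1) = -918/49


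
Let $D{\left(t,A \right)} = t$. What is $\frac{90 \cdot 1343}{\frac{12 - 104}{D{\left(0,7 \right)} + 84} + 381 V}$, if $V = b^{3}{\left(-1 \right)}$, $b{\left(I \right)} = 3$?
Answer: $\frac{1269135}{108002} \approx 11.751$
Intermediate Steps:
$V = 27$ ($V = 3^{3} = 27$)
$\frac{90 \cdot 1343}{\frac{12 - 104}{D{\left(0,7 \right)} + 84} + 381 V} = \frac{90 \cdot 1343}{\frac{12 - 104}{0 + 84} + 381 \cdot 27} = \frac{120870}{- \frac{92}{84} + 10287} = \frac{120870}{\left(-92\right) \frac{1}{84} + 10287} = \frac{120870}{- \frac{23}{21} + 10287} = \frac{120870}{\frac{216004}{21}} = 120870 \cdot \frac{21}{216004} = \frac{1269135}{108002}$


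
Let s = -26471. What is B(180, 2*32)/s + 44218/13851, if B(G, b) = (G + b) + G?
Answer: 1164621854/366649821 ≈ 3.1764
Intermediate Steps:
B(G, b) = b + 2*G
B(180, 2*32)/s + 44218/13851 = (2*32 + 2*180)/(-26471) + 44218/13851 = (64 + 360)*(-1/26471) + 44218*(1/13851) = 424*(-1/26471) + 44218/13851 = -424/26471 + 44218/13851 = 1164621854/366649821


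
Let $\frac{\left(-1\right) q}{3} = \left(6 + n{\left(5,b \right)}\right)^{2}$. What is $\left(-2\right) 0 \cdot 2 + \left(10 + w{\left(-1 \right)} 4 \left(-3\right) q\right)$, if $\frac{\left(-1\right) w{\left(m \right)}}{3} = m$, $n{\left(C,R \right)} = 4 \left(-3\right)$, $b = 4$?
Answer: $3898$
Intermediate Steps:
$n{\left(C,R \right)} = -12$
$w{\left(m \right)} = - 3 m$
$q = -108$ ($q = - 3 \left(6 - 12\right)^{2} = - 3 \left(-6\right)^{2} = \left(-3\right) 36 = -108$)
$\left(-2\right) 0 \cdot 2 + \left(10 + w{\left(-1 \right)} 4 \left(-3\right) q\right) = \left(-2\right) 0 \cdot 2 + \left(10 + \left(-3\right) \left(-1\right) 4 \left(-3\right) \left(-108\right)\right) = 0 \cdot 2 + \left(10 + 3 \cdot 4 \left(-3\right) \left(-108\right)\right) = 0 + \left(10 + 12 \left(-3\right) \left(-108\right)\right) = 0 + \left(10 - -3888\right) = 0 + \left(10 + 3888\right) = 0 + 3898 = 3898$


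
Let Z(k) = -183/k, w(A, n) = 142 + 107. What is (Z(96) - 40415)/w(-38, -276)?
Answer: -1293341/7968 ≈ -162.32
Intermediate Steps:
w(A, n) = 249
(Z(96) - 40415)/w(-38, -276) = (-183/96 - 40415)/249 = (-183*1/96 - 40415)*(1/249) = (-61/32 - 40415)*(1/249) = -1293341/32*1/249 = -1293341/7968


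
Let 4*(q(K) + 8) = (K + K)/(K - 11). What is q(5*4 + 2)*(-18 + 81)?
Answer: -441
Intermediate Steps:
q(K) = -8 + K/(2*(-11 + K)) (q(K) = -8 + ((K + K)/(K - 11))/4 = -8 + ((2*K)/(-11 + K))/4 = -8 + (2*K/(-11 + K))/4 = -8 + K/(2*(-11 + K)))
q(5*4 + 2)*(-18 + 81) = ((176 - 15*(5*4 + 2))/(2*(-11 + (5*4 + 2))))*(-18 + 81) = ((176 - 15*(20 + 2))/(2*(-11 + (20 + 2))))*63 = ((176 - 15*22)/(2*(-11 + 22)))*63 = ((1/2)*(176 - 330)/11)*63 = ((1/2)*(1/11)*(-154))*63 = -7*63 = -441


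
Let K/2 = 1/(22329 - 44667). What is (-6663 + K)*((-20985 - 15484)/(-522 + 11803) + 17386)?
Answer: -1621466999366984/13999721 ≈ -1.1582e+8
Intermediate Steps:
K = -1/11169 (K = 2/(22329 - 44667) = 2/(-22338) = 2*(-1/22338) = -1/11169 ≈ -8.9534e-5)
(-6663 + K)*((-20985 - 15484)/(-522 + 11803) + 17386) = (-6663 - 1/11169)*((-20985 - 15484)/(-522 + 11803) + 17386) = -74419048*(-36469/11281 + 17386)/11169 = -74419048/11169*196094997/11281 = -1621466999366984/13999721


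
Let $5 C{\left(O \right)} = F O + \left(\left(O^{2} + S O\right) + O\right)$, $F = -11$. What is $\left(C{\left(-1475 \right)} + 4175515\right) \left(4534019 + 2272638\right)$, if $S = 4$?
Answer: $31395092813370$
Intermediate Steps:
$C{\left(O \right)} = - \frac{6 O}{5} + \frac{O^{2}}{5}$ ($C{\left(O \right)} = \frac{- 11 O + \left(\left(O^{2} + 4 O\right) + O\right)}{5} = \frac{- 11 O + \left(O^{2} + 5 O\right)}{5} = \frac{O^{2} - 6 O}{5} = - \frac{6 O}{5} + \frac{O^{2}}{5}$)
$\left(C{\left(-1475 \right)} + 4175515\right) \left(4534019 + 2272638\right) = \left(\frac{1}{5} \left(-1475\right) \left(-6 - 1475\right) + 4175515\right) \left(4534019 + 2272638\right) = \left(\frac{1}{5} \left(-1475\right) \left(-1481\right) + 4175515\right) 6806657 = \left(436895 + 4175515\right) 6806657 = 4612410 \cdot 6806657 = 31395092813370$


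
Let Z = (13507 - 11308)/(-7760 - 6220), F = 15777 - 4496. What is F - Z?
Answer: 52570193/4660 ≈ 11281.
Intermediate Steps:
F = 11281
Z = -733/4660 (Z = 2199/(-13980) = 2199*(-1/13980) = -733/4660 ≈ -0.15730)
F - Z = 11281 - 1*(-733/4660) = 11281 + 733/4660 = 52570193/4660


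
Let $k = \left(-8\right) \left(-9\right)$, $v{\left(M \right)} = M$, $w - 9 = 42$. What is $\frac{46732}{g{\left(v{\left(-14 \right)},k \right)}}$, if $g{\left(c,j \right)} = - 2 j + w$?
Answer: $- \frac{46732}{93} \approx -502.49$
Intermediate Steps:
$w = 51$ ($w = 9 + 42 = 51$)
$k = 72$
$g{\left(c,j \right)} = 51 - 2 j$ ($g{\left(c,j \right)} = - 2 j + 51 = 51 - 2 j$)
$\frac{46732}{g{\left(v{\left(-14 \right)},k \right)}} = \frac{46732}{51 - 144} = \frac{46732}{-93} = 46732 \left(- \frac{1}{93}\right) = - \frac{46732}{93}$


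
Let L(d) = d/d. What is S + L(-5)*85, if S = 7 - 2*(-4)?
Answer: 100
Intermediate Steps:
L(d) = 1
S = 15 (S = 7 + 8 = 15)
S + L(-5)*85 = 15 + 1*85 = 15 + 85 = 100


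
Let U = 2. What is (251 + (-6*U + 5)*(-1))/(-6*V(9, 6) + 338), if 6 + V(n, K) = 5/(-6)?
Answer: 258/379 ≈ 0.68074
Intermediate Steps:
V(n, K) = -41/6 (V(n, K) = -6 + 5/(-6) = -6 + 5*(-⅙) = -6 - ⅚ = -41/6)
(251 + (-6*U + 5)*(-1))/(-6*V(9, 6) + 338) = (251 + (-6*2 + 5)*(-1))/(-6*(-41/6) + 338) = (251 + (-12 + 5)*(-1))/(41 + 338) = (251 - 7*(-1))/379 = (251 + 7)*(1/379) = 258*(1/379) = 258/379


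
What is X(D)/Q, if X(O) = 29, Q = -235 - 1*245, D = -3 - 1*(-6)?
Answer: -29/480 ≈ -0.060417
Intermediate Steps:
D = 3 (D = -3 + 6 = 3)
Q = -480 (Q = -235 - 245 = -480)
X(D)/Q = 29/(-480) = 29*(-1/480) = -29/480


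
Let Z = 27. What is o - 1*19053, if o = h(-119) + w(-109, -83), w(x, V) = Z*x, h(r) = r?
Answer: -22115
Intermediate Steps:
w(x, V) = 27*x
o = -3062 (o = -119 + 27*(-109) = -119 - 2943 = -3062)
o - 1*19053 = -3062 - 1*19053 = -3062 - 19053 = -22115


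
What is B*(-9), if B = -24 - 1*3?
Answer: 243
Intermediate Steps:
B = -27 (B = -24 - 3 = -27)
B*(-9) = -27*(-9) = 243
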